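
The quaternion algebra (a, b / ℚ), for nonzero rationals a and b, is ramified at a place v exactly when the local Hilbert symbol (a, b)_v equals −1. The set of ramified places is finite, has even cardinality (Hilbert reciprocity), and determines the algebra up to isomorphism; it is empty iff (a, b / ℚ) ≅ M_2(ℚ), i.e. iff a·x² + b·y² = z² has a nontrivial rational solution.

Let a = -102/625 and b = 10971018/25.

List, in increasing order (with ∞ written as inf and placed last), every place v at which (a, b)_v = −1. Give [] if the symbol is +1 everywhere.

(a, b) ≡ (-102, 4218) mod (ℚ^×)²; places V = {2, 3, 5, 17, 19, 37, ∞}.
(a,b)_5: α=-4, u≡3; β=-2, v≡3 (mod 5); (3|5)=-1, (3|5)=-1; sign (−1)^0·-1^-2·-1^-4 = +1.
(a,b)_17: α=1, u≡10; β=2, v≡15 (mod 17); (10|17)=-1, (15|17)=+1; sign (−1)^0·-1^2·+1^1 = +1.
(a,b)_3: α=1, u≡2; β=3, v≡2 (mod 3); (2|3)=-1, (2|3)=-1; sign (−1)^1·-1^3·-1^1 = -1.
(a,b)_∞: sgn(-102)=−, sgn(4218)=+, so +1.
(a,b)_2: α=1, β=1; u≡5, v≡5 (mod 8); ε(u)ε(v)=0·0, αω(v)=1·1, βω(u)=1·1; sum ≡ 0  ⇒  +1.
(a,b)_37: α=0, u≡7; β=1, v≡25 (mod 37); (7|37)=+1, (25|37)=+1; sign (−1)^0·+1^1·+1^0 = +1.
(a,b)_19: α=0, u≡13; β=1, v≡2 (mod 19); (13|19)=-1, (2|19)=-1; sign (−1)^0·-1^1·-1^0 = -1.
(-102, 4218 / ℚ) ramifies at {3, 19}: a division algebra.

[3, 19]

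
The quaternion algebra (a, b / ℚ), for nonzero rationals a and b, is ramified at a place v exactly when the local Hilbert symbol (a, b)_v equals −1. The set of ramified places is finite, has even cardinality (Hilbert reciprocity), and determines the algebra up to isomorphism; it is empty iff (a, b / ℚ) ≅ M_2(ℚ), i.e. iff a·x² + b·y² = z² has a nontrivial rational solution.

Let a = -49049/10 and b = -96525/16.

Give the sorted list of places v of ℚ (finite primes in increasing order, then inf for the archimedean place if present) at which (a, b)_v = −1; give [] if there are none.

Mod squares: a ≡ -10010, b ≡ -429. Check v ∈ {∞, 2, 3, 5, 7, 11, 13}.
v=13: a=13^1·(≡1), b=13^1·(≡8) mod 13; (1|13)=+1, (8|13)=-1; (−1)^{1·1·6}·(+1)^1·(-1)^1 = -1.
v=5: a=5^-1·(≡3), b=5^2·(≡4) mod 5; (3|5)=-1, (4|5)=+1; (−1)^{-1·2·2}·(-1)^2·(+1)^-1 = +1.
v=7: a=7^3·(≡6), b=7^0·(≡6) mod 7; (6|7)=-1, (6|7)=-1; (−1)^{3·0·3}·(-1)^0·(-1)^3 = -1.
v=2: v_2(a)=-1, v_2(b)=-4; units ≡ 3, 3 (mod 8); ε·ε+αω+βω = 1·1+-1·1+-4·1 ≡ 0  ⇒  (a,b)_2 = +1.
v=11: a=11^1·(≡4), b=11^1·(≡5) mod 11; (4|11)=+1, (5|11)=+1; (−1)^{1·1·5}·(+1)^1·(+1)^1 = -1.
v=3: a=3^0·(≡1), b=3^3·(≡1) mod 3; (1|3)=+1, (1|3)=+1; (−1)^{0·3·1}·(+1)^3·(+1)^0 = +1.
v=∞: -10010 < 0 and -429 < 0  ⇒  (a,b)_∞ = -1.
|Ram(-10010, -429)| = 4, even; anisotropic at {7, 11, 13, ∞}.

[7, 11, 13, inf]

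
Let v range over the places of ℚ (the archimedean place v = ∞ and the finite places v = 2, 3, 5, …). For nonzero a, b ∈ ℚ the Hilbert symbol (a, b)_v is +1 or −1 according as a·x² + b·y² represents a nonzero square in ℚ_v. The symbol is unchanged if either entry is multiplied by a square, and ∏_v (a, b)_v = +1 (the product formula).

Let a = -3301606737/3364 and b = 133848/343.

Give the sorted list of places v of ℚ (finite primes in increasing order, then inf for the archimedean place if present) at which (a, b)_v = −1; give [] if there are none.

[7, 13]

(a, b) ≡ (-55913, 154) mod (ℚ^×)²; places V = {2, 3, 7, 11, 13, 17, 23, 29, ∞}.
(a,b)_13: α=1, u≡11; β=2, v≡5 (mod 13); (11|13)=-1, (5|13)=-1; sign (−1)^0·-1^2·-1^1 = -1.
(a,b)_2: α=-2, β=3; u≡7, v≡5 (mod 8); ε(u)ε(v)=1·0, αω(v)=-2·1, βω(u)=3·0; sum ≡ 0  ⇒  +1.
(a,b)_11: α=1, u≡6; β=1, v≡1 (mod 11); (6|11)=-1, (1|11)=+1; sign (−1)^1·-1^1·+1^1 = +1.
(a,b)_29: α=-2, u≡6; β=0, v≡9 (mod 29); (6|29)=+1, (9|29)=+1; sign (−1)^0·+1^0·+1^-2 = +1.
(a,b)_23: α=1, u≡17; β=0, v≡6 (mod 23); (17|23)=-1, (6|23)=+1; sign (−1)^0·-1^0·+1^1 = +1.
(a,b)_∞: sgn(-55913)=−, sgn(154)=+, so +1.
(a,b)_17: α=1, u≡15; β=0, v≡8 (mod 17); (15|17)=+1, (8|17)=+1; sign (−1)^0·+1^0·+1^1 = +1.
(a,b)_3: α=10, u≡1; β=2, v≡1 (mod 3); (1|3)=+1, (1|3)=+1; sign (−1)^0·+1^2·+1^10 = +1.
(a,b)_7: α=0, u≡3; β=-3, v≡1 (mod 7); (3|7)=-1, (1|7)=+1; sign (−1)^0·-1^-3·+1^0 = -1.
(-55913, 154 / ℚ) ramifies at {7, 13}: a division algebra.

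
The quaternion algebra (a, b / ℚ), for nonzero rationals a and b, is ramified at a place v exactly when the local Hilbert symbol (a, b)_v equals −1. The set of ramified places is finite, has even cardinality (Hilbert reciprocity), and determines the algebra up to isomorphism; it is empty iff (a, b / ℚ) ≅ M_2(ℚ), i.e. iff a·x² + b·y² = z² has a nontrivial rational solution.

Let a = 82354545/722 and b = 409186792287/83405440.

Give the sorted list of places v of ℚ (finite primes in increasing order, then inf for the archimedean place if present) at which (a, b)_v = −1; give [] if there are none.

[2, 3, 5, 17]

(a, b) ≡ (2210, 6630) mod (ℚ^×)²; places V = {2, 3, 5, 7, 13, 17, 19, ∞}.
(a,b)_∞: sgn(2210)=+, sgn(6630)=+, so +1.
(a,b)_5: α=1, u≡2; β=-1, v≡4 (mod 5); (2|5)=-1, (4|5)=+1; sign (−1)^0·-1^-1·+1^1 = -1.
(a,b)_3: α=2, u≡2; β=3, v≡2 (mod 3); (2|3)=-1, (2|3)=-1; sign (−1)^0·-1^3·-1^2 = -1.
(a,b)_13: α=3, u≡12; β=5, v≡10 (mod 13); (12|13)=+1, (10|13)=+1; sign (−1)^0·+1^5·+1^3 = +1.
(a,b)_7: α=2, u≡5; β=4, v≡4 (mod 7); (5|7)=-1, (4|7)=+1; sign (−1)^0·-1^4·+1^2 = +1.
(a,b)_2: α=-1, β=-7; u≡1, v≡3 (mod 8); ε(u)ε(v)=0·1, αω(v)=-1·1, βω(u)=-7·0; sum ≡ 1  ⇒  -1.
(a,b)_19: α=-2, u≡7; β=-4, v≡8 (mod 19); (7|19)=+1, (8|19)=-1; sign (−1)^0·+1^-4·-1^-2 = +1.
(a,b)_17: α=1, u≡6; β=1, v≡13 (mod 17); (6|17)=-1, (13|17)=+1; sign (−1)^0·-1^1·+1^1 = -1.
(2210, 6630 / ℚ) ramifies at {2, 3, 5, 17}: a division algebra.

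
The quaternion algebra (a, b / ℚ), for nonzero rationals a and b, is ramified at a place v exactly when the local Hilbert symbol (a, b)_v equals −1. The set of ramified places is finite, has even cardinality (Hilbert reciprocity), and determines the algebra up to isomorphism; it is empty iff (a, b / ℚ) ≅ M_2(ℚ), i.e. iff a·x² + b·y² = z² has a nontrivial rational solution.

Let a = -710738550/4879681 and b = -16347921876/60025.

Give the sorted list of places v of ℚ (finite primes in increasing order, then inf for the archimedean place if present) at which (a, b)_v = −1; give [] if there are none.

[2, 11, 13, 17, 23, 31, 37, inf]

Mod squares: a ≡ -38998, b ≡ -95381. Check v ∈ {∞, 2, 3, 5, 7, 11, 13, 17, 23, 29, 31, 37, 47}.
v=17: a=17^1·(≡1), b=17^0·(≡11) mod 17; (1|17)=+1, (11|17)=-1; (−1)^{1·0·8}·(+1)^0·(-1)^1 = -1.
v=3: a=3^6·(≡2), b=3^4·(≡1) mod 3; (2|3)=-1, (1|3)=+1; (−1)^{6·4·1}·(-1)^4·(+1)^6 = +1.
v=31: a=31^1·(≡27), b=31^0·(≡29) mod 31; (27|31)=-1, (29|31)=-1; (−1)^{1·0·15}·(-1)^0·(-1)^1 = -1.
v=23: a=23^0·(≡21), b=23^3·(≡12) mod 23; (21|23)=-1, (12|23)=+1; (−1)^{0·3·11}·(-1)^3·(+1)^0 = -1.
v=13: a=13^0·(≡11), b=13^1·(≡8) mod 13; (11|13)=-1, (8|13)=-1; (−1)^{0·1·6}·(-1)^1·(-1)^0 = -1.
v=29: a=29^0·(≡28), b=29^1·(≡26) mod 29; (28|29)=+1, (26|29)=-1; (−1)^{0·1·14}·(+1)^1·(-1)^0 = +1.
v=7: a=7^0·(≡5), b=7^-4·(≡2) mod 7; (5|7)=-1, (2|7)=+1; (−1)^{0·-4·3}·(-1)^-4·(+1)^0 = +1.
v=47: a=47^-4·(≡9), b=47^0·(≡39) mod 47; (9|47)=+1, (39|47)=-1; (−1)^{-4·0·23}·(+1)^0·(-1)^-4 = +1.
v=2: v_2(a)=1, v_2(b)=2; units ≡ 5, 3 (mod 8); ε·ε+αω+βω = 0·1+1·1+2·1 ≡ 1  ⇒  (a,b)_2 = -1.
v=11: a=11^0·(≡7), b=11^1·(≡2) mod 11; (7|11)=-1, (2|11)=-1; (−1)^{0·1·5}·(-1)^1·(-1)^0 = -1.
v=∞: -38998 < 0 and -95381 < 0  ⇒  (a,b)_∞ = -1.
v=37: a=37^1·(≡14), b=37^0·(≡29) mod 37; (14|37)=-1, (29|37)=-1; (−1)^{1·0·18}·(-1)^0·(-1)^1 = -1.
v=5: a=5^2·(≡3), b=5^-2·(≡4) mod 5; (3|5)=-1, (4|5)=+1; (−1)^{2·-2·2}·(-1)^-2·(+1)^2 = +1.
(-38998, -95381 / ℚ) ramifies at {2, 11, 13, 17, 23, 31, 37, ∞}: a division algebra.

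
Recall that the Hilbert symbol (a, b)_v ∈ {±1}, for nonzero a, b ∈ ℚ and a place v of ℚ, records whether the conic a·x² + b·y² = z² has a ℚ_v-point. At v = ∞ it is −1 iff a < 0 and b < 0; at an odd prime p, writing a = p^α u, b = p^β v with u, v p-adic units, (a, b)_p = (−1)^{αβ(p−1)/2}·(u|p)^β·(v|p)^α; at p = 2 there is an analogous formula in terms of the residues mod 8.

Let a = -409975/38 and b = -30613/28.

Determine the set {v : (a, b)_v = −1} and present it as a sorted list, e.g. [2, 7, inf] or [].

Mod squares: a ≡ -1178, b ≡ -1771. Check v ∈ {∞, 2, 5, 7, 11, 19, 23, 31}.
v=5: a=5^2·(≡2), b=5^0·(≡4) mod 5; (2|5)=-1, (4|5)=+1; (−1)^{2·0·2}·(-1)^0·(+1)^2 = +1.
v=19: a=19^-1·(≡13), b=19^0·(≡8) mod 19; (13|19)=-1, (8|19)=-1; (−1)^{-1·0·9}·(-1)^0·(-1)^-1 = -1.
v=11: a=11^0·(≡10), b=11^3·(≡9) mod 11; (10|11)=-1, (9|11)=+1; (−1)^{0·3·5}·(-1)^3·(+1)^0 = -1.
v=31: a=31^1·(≡15), b=31^0·(≡26) mod 31; (15|31)=-1, (26|31)=-1; (−1)^{1·0·15}·(-1)^0·(-1)^1 = -1.
v=∞: -1178 < 0 and -1771 < 0  ⇒  (a,b)_∞ = -1.
v=23: a=23^2·(≡2), b=23^1·(≡19) mod 23; (2|23)=+1, (19|23)=-1; (−1)^{2·1·11}·(+1)^1·(-1)^2 = +1.
v=7: a=7^0·(≡5), b=7^-1·(≡3) mod 7; (5|7)=-1, (3|7)=-1; (−1)^{0·-1·3}·(-1)^-1·(-1)^0 = -1.
v=2: v_2(a)=-1, v_2(b)=-2; units ≡ 3, 5 (mod 8); ε·ε+αω+βω = 1·0+-1·1+-2·1 ≡ 1  ⇒  (a,b)_2 = -1.
|Ram(-1178, -1771)| = 6, even; anisotropic at {2, 7, 11, 19, 31, ∞}.

[2, 7, 11, 19, 31, inf]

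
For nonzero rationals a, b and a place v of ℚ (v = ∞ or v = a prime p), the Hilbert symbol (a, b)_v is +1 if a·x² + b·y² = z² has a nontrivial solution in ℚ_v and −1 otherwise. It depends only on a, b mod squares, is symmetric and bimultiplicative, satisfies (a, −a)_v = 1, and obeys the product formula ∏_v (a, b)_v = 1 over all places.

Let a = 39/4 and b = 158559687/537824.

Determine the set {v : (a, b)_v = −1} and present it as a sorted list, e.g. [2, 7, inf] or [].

Mod squares: a ≡ 39, b ≡ 2002. Check v ∈ {∞, 2, 3, 7, 11, 13}.
v=7: a=7^0·(≡1), b=7^-5·(≡5) mod 7; (1|7)=+1, (5|7)=-1; (−1)^{0·-5·3}·(+1)^-5·(-1)^0 = +1.
v=2: v_2(a)=-2, v_2(b)=-5; units ≡ 7, 1 (mod 8); ε·ε+αω+βω = 1·0+-2·0+-5·0 ≡ 0  ⇒  (a,b)_2 = +1.
v=13: a=13^1·(≡4), b=13^3·(≡8) mod 13; (4|13)=+1, (8|13)=-1; (−1)^{1·3·6}·(+1)^3·(-1)^1 = -1.
v=∞: 39 > 0 and 2002 > 0  ⇒  (a,b)_∞ = +1.
v=11: a=11^0·(≡7), b=11^1·(≡7) mod 11; (7|11)=-1, (7|11)=-1; (−1)^{0·1·5}·(-1)^1·(-1)^0 = -1.
v=3: a=3^1·(≡1), b=3^8·(≡1) mod 3; (1|3)=+1, (1|3)=+1; (−1)^{1·8·1}·(+1)^8·(+1)^1 = +1.
Ram(39, 2002) = {11, 13}; no ℚ_11-point on the conic.

[11, 13]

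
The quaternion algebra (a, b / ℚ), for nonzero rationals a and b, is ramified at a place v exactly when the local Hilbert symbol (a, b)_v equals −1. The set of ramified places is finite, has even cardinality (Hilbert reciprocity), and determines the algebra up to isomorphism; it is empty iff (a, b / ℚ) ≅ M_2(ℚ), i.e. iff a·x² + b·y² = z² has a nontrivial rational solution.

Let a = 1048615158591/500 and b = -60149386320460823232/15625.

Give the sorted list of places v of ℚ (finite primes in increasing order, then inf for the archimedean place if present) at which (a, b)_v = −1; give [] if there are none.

(a, b) ≡ (12155, -6923) mod (ℚ^×)²; places V = {2, 3, 5, 7, 11, 13, 17, 23, 43, ∞}.
(a,b)_7: α=2, u≡3; β=3, v≡5 (mod 7); (3|7)=-1, (5|7)=-1; sign (−1)^0·-1^3·-1^2 = -1.
(a,b)_5: α=-3, u≡4; β=-6, v≡3 (mod 5); (4|5)=+1, (3|5)=-1; sign (−1)^0·+1^-6·-1^-3 = -1.
(a,b)_3: α=2, u≡2; β=4, v≡1 (mod 3); (2|3)=-1, (1|3)=+1; sign (−1)^0·-1^4·+1^2 = +1.
(a,b)_43: α=2, u≡39; β=3, v≡13 (mod 43); (39|43)=-1, (13|43)=+1; sign (−1)^0·-1^3·+1^2 = -1.
(a,b)_17: α=1, u≡8; β=2, v≡13 (mod 17); (8|17)=+1, (13|17)=+1; sign (−1)^0·+1^2·+1^1 = +1.
(a,b)_2: α=-2, β=6; u≡3, v≡5 (mod 8); ε(u)ε(v)=1·0, αω(v)=-2·1, βω(u)=6·1; sum ≡ 0  ⇒  +1.
(a,b)_13: α=1, u≡10; β=0, v≡2 (mod 13); (10|13)=+1, (2|13)=-1; sign (−1)^0·+1^0·-1^1 = -1.
(a,b)_23: α=2, u≡19; β=3, v≡11 (mod 23); (19|23)=-1, (11|23)=-1; sign (−1)^0·-1^3·-1^2 = -1.
(a,b)_11: α=1, u≡9; β=2, v≡8 (mod 11); (9|11)=+1, (8|11)=-1; sign (−1)^0·+1^2·-1^1 = -1.
(a,b)_∞: sgn(12155)=+, sgn(-6923)=−, so +1.
Ram(12155, -6923) = {5, 7, 11, 13, 23, 43}; no ℚ_5-point on the conic.

[5, 7, 11, 13, 23, 43]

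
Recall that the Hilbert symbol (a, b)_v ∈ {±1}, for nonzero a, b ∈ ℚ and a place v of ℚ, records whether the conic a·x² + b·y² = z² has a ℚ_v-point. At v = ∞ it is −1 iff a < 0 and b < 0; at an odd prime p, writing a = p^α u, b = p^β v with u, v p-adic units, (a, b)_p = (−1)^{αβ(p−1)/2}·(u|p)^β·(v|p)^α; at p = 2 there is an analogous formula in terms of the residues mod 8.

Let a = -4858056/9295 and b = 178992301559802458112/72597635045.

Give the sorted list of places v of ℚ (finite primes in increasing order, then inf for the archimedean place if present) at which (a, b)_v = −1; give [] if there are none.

[2, 5, 7, 17]

Mod squares: a ≡ -1870, b ≡ 7315. Check v ∈ {∞, 2, 3, 5, 7, 11, 13, 17, 19, 23, 31}.
v=∞: -1870 < 0 and 7315 > 0  ⇒  (a,b)_∞ = +1.
v=17: a=17^1·(≡8), b=17^2·(≡6) mod 17; (8|17)=+1, (6|17)=-1; (−1)^{1·2·8}·(+1)^2·(-1)^1 = -1.
v=11: a=11^-1·(≡8), b=11^1·(≡9) mod 11; (8|11)=-1, (9|11)=+1; (−1)^{-1·1·5}·(-1)^1·(+1)^-1 = +1.
v=7: a=7^2·(≡3), b=7^5·(≡4) mod 7; (3|7)=-1, (4|7)=+1; (−1)^{2·5·3}·(-1)^5·(+1)^2 = -1.
v=2: v_2(a)=3, v_2(b)=12; units ≡ 1, 3 (mod 8); ε·ε+αω+βω = 0·1+3·1+12·0 ≡ 1  ⇒  (a,b)_2 = -1.
v=13: a=13^-2·(≡6), b=13^-4·(≡3) mod 13; (6|13)=-1, (3|13)=+1; (−1)^{-2·-4·6}·(-1)^-4·(+1)^-2 = +1.
v=31: a=31^0·(≡3), b=31^-2·(≡17) mod 31; (3|31)=-1, (17|31)=-1; (−1)^{0·-2·15}·(-1)^-2·(-1)^0 = +1.
v=5: a=5^-1·(≡1), b=5^-1·(≡3) mod 5; (1|5)=+1, (3|5)=-1; (−1)^{-1·-1·2}·(+1)^-1·(-1)^-1 = -1.
v=3: a=3^6·(≡2), b=3^16·(≡1) mod 3; (2|3)=-1, (1|3)=+1; (−1)^{6·16·1}·(-1)^16·(+1)^6 = +1.
v=19: a=19^0·(≡4), b=19^1·(≡6) mod 19; (4|19)=+1, (6|19)=+1; (−1)^{0·1·9}·(+1)^1·(+1)^0 = +1.
v=23: a=23^0·(≡9), b=23^-2·(≡13) mod 23; (9|23)=+1, (13|23)=+1; (−1)^{0·-2·11}·(+1)^-2·(+1)^0 = +1.
(-1870, 7315 / ℚ) ramifies at {2, 5, 7, 17}: a division algebra.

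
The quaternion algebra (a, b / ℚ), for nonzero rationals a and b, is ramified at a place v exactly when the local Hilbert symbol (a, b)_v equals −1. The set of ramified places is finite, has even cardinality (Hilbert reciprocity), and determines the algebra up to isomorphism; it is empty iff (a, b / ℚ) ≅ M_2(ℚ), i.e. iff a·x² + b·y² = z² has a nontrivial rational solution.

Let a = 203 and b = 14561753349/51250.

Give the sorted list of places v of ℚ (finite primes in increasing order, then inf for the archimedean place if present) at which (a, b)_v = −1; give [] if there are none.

(a, b) ≡ (203, 60762) mod (ℚ^×)²; places V = {2, 3, 5, 7, 11, 13, 19, 29, 31, 41, ∞}.
(a,b)_7: α=1, u≡1; β=0, v≡1 (mod 7); (1|7)=+1, (1|7)=+1; sign (−1)^0·+1^0·+1^1 = +1.
(a,b)_∞: sgn(203)=+, sgn(60762)=+, so +1.
(a,b)_2: α=0, β=-1; u≡3, v≡5 (mod 8); ε(u)ε(v)=1·0, αω(v)=0·1, βω(u)=-1·1; sum ≡ 1  ⇒  -1.
(a,b)_13: α=0, u≡8; β=3, v≡8 (mod 13); (8|13)=-1, (8|13)=-1; sign (−1)^0·-1^3·-1^0 = -1.
(a,b)_5: α=0, u≡3; β=-4, v≡2 (mod 5); (3|5)=-1, (2|5)=-1; sign (−1)^0·-1^-4·-1^0 = +1.
(a,b)_29: α=1, u≡7; β=0, v≡20 (mod 29); (7|29)=+1, (20|29)=+1; sign (−1)^0·+1^0·+1^1 = +1.
(a,b)_19: α=0, u≡13; β=1, v≡16 (mod 19); (13|19)=-1, (16|19)=+1; sign (−1)^0·-1^1·+1^0 = -1.
(a,b)_41: α=0, u≡39; β=-1, v≡14 (mod 41); (39|41)=+1, (14|41)=-1; sign (−1)^0·+1^-1·-1^0 = +1.
(a,b)_11: α=0, u≡5; β=2, v≡9 (mod 11); (5|11)=+1, (9|11)=+1; sign (−1)^0·+1^2·+1^0 = +1.
(a,b)_3: α=0, u≡2; β=1, v≡1 (mod 3); (2|3)=-1, (1|3)=+1; sign (−1)^0·-1^1·+1^0 = -1.
(a,b)_31: α=0, u≡17; β=2, v≡18 (mod 31); (17|31)=-1, (18|31)=+1; sign (−1)^0·-1^2·+1^0 = +1.
(203, 60762 / ℚ) ramifies at {2, 3, 13, 19}: a division algebra.

[2, 3, 13, 19]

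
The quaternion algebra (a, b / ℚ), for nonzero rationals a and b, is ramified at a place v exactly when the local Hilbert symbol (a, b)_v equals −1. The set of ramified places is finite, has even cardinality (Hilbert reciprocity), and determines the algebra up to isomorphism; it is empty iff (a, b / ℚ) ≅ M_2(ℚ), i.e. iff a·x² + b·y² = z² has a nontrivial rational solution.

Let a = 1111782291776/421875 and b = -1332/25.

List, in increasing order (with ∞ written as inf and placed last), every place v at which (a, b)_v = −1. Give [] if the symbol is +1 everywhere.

Mod squares: a ≡ 27807, b ≡ -37. Check v ∈ {∞, 2, 3, 5, 13, 23, 31, 37}.
v=∞: 27807 > 0 and -37 < 0  ⇒  (a,b)_∞ = +1.
v=13: a=13^1·(≡7), b=13^0·(≡6) mod 13; (7|13)=-1, (6|13)=-1; (−1)^{1·0·6}·(-1)^0·(-1)^1 = -1.
v=3: a=3^-3·(≡2), b=3^2·(≡2) mod 3; (2|3)=-1, (2|3)=-1; (−1)^{-3·2·1}·(-1)^2·(-1)^-3 = -1.
v=23: a=23^1·(≡6), b=23^0·(≡1) mod 23; (6|23)=+1, (1|23)=+1; (−1)^{1·0·11}·(+1)^0·(+1)^1 = +1.
v=5: a=5^-6·(≡3), b=5^-2·(≡3) mod 5; (3|5)=-1, (3|5)=-1; (−1)^{-6·-2·2}·(-1)^-2·(-1)^-6 = +1.
v=37: a=37^4·(≡32), b=37^1·(≡3) mod 37; (32|37)=-1, (3|37)=+1; (−1)^{4·1·18}·(-1)^1·(+1)^4 = -1.
v=2: v_2(a)=6, v_2(b)=2; units ≡ 7, 3 (mod 8); ε·ε+αω+βω = 1·1+6·1+2·0 ≡ 1  ⇒  (a,b)_2 = -1.
v=31: a=31^1·(≡29), b=31^0·(≡5) mod 31; (29|31)=-1, (5|31)=+1; (−1)^{1·0·15}·(-1)^0·(+1)^1 = +1.
Ram(27807, -37) = {2, 3, 13, 37}; no ℚ_2-point on the conic.

[2, 3, 13, 37]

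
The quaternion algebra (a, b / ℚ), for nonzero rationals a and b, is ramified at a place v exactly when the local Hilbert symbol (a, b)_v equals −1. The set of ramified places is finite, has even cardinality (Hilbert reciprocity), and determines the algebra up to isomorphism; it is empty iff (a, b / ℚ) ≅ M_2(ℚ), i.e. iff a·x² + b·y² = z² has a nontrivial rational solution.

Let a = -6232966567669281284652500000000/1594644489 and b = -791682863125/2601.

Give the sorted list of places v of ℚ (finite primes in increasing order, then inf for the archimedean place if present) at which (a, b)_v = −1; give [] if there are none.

(a, b) ≡ (-12341, -13981) mod (ℚ^×)²; places V = {2, 3, 5, 7, 11, 17, 29, 31, 41, 43, ∞}.
(a,b)_43: α=5, u≡38; β=2, v≡22 (mod 43); (38|43)=+1, (22|43)=-1; sign (−1)^0·+1^2·-1^5 = -1.
(a,b)_2: α=8, β=0; u≡3, v≡3 (mod 8); ε(u)ε(v)=1·1, αω(v)=8·1, βω(u)=0·1; sum ≡ 1  ⇒  -1.
(a,b)_17: α=-2, u≡15; β=-2, v≡6 (mod 17); (15|17)=+1, (6|17)=-1; sign (−1)^0·+1^-2·-1^-2 = +1.
(a,b)_29: α=-2, u≡28; β=0, v≡17 (mod 29); (28|29)=+1, (17|29)=-1; sign (−1)^0·+1^0·-1^-2 = +1.
(a,b)_7: α=5, u≡1; β=2, v≡6 (mod 7); (1|7)=+1, (6|7)=-1; sign (−1)^0·+1^2·-1^5 = -1.
(a,b)_11: α=4, u≡9; β=1, v≡1 (mod 11); (9|11)=+1, (1|11)=+1; sign (−1)^0·+1^1·+1^4 = +1.
(a,b)_41: α=3, u≡14; β=1, v≡24 (mod 41); (14|41)=-1, (24|41)=-1; sign (−1)^0·-1^1·-1^3 = +1.
(a,b)_5: α=10, u≡1; β=4, v≡4 (mod 5); (1|5)=+1, (4|5)=+1; sign (−1)^0·+1^4·+1^10 = +1.
(a,b)_3: α=-8, u≡1; β=-2, v≡2 (mod 3); (1|3)=+1, (2|3)=-1; sign (−1)^0·+1^-2·-1^-8 = +1.
(a,b)_∞: sgn(-12341)=−, sgn(-13981)=−, so -1.
(a,b)_31: α=0, u≡28; β=1, v≡1 (mod 31); (28|31)=+1, (1|31)=+1; sign (−1)^0·+1^1·+1^0 = +1.
|Ram(-12341, -13981)| = 4, even; anisotropic at {2, 7, 43, ∞}.

[2, 7, 43, inf]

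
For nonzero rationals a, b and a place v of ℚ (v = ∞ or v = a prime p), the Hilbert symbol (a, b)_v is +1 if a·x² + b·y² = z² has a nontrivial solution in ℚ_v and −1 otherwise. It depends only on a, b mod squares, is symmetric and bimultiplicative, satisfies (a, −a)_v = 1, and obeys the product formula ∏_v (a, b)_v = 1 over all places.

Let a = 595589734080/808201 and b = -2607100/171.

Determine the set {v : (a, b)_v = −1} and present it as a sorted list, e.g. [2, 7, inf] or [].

(a, b) ≡ (1418395, -589) mod (ℚ^×)²; places V = {2, 3, 5, 11, 17, 19, 29, 31, 37, 41, ∞}.
(a,b)_29: α=-2, u≡9; β=2, v≡28 (mod 29); (9|29)=+1, (28|29)=+1; sign (−1)^0·+1^2·+1^-2 = +1.
(a,b)_17: α=1, u≡16; β=0, v≡3 (mod 17); (16|17)=+1, (3|17)=-1; sign (−1)^0·+1^0·-1^1 = -1.
(a,b)_41: α=1, u≡18; β=0, v≡7 (mod 41); (18|41)=+1, (7|41)=-1; sign (−1)^0·+1^0·-1^1 = -1.
(a,b)_5: α=1, u≡1; β=2, v≡1 (mod 5); (1|5)=+1, (1|5)=+1; sign (−1)^0·+1^2·+1^1 = +1.
(a,b)_37: α=1, u≡1; β=0, v≡11 (mod 37); (1|37)=+1, (11|37)=+1; sign (−1)^0·+1^0·+1^1 = +1.
(a,b)_∞: sgn(1418395)=+, sgn(-589)=−, so +1.
(a,b)_19: α=0, u≡5; β=-1, v≡11 (mod 19); (5|19)=+1, (11|19)=+1; sign (−1)^0·+1^-1·+1^0 = +1.
(a,b)_3: α=8, u≡1; β=-2, v≡2 (mod 3); (1|3)=+1, (2|3)=-1; sign (−1)^0·+1^-2·-1^8 = +1.
(a,b)_31: α=-2, u≡24; β=1, v≡6 (mod 31); (24|31)=-1, (6|31)=-1; sign (−1)^0·-1^1·-1^-2 = -1.
(a,b)_2: α=6, β=2; u≡3, v≡3 (mod 8); ε(u)ε(v)=1·1, αω(v)=6·1, βω(u)=2·1; sum ≡ 1  ⇒  -1.
(a,b)_11: α=1, u≡4; β=0, v≡9 (mod 11); (4|11)=+1, (9|11)=+1; sign (−1)^0·+1^0·+1^1 = +1.
|Ram(1418395, -589)| = 4, even; anisotropic at {2, 17, 31, 41}.

[2, 17, 31, 41]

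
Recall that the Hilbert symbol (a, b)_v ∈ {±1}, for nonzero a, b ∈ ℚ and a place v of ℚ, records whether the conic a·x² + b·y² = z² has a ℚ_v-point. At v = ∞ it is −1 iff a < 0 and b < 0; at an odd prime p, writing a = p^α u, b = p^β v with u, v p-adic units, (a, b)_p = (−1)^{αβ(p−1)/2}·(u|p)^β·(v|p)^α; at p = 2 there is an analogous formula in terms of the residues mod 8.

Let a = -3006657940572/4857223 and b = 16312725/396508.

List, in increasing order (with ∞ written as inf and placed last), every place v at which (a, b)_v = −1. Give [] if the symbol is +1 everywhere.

(a, b) ≡ (-1001, 3003) mod (ℚ^×)²; places V = {2, 3, 5, 7, 11, 13, 17, ∞}.
(a,b)_17: α=-2, u≡1; β=-2, v≡10 (mod 17); (1|17)=+1, (10|17)=-1; sign (−1)^0·+1^-2·-1^-2 = +1.
(a,b)_13: α=7, u≡4; β=3, v≡10 (mod 13); (4|13)=+1, (10|13)=+1; sign (−1)^0·+1^3·+1^7 = +1.
(a,b)_2: α=2, β=-2; u≡7, v≡3 (mod 8); ε(u)ε(v)=1·1, αω(v)=2·1, βω(u)=-2·0; sum ≡ 1  ⇒  -1.
(a,b)_7: α=-5, u≡4; β=-3, v≡2 (mod 7); (4|7)=+1, (2|7)=+1; sign (−1)^1·+1^-3·+1^-5 = -1.
(a,b)_11: α=3, u≡7; β=1, v≡5 (mod 11); (7|11)=-1, (5|11)=+1; sign (−1)^1·-1^1·+1^3 = +1.
(a,b)_∞: sgn(-1001)=−, sgn(3003)=+, so +1.
(a,b)_5: α=0, u≡1; β=2, v≡3 (mod 5); (1|5)=+1, (3|5)=-1; sign (−1)^0·+1^2·-1^0 = +1.
(a,b)_3: α=2, u≡1; β=3, v≡2 (mod 3); (1|3)=+1, (2|3)=-1; sign (−1)^0·+1^3·-1^2 = +1.
|Ram(-1001, 3003)| = 2, even; anisotropic at {2, 7}.

[2, 7]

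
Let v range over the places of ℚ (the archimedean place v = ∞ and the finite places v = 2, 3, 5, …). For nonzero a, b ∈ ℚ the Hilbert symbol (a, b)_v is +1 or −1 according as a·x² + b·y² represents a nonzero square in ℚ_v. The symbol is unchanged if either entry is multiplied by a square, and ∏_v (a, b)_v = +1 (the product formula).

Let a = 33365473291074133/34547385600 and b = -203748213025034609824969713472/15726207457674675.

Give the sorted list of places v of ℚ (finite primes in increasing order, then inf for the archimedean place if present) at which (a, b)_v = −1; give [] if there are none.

Mod squares: a ≡ 10353, b ≡ -1479. Check v ∈ {∞, 2, 3, 5, 7, 11, 13, 17, 29, 37, 41}.
v=3: a=3^-3·(≡1), b=3^-3·(≡2) mod 3; (1|3)=+1, (2|3)=-1; (−1)^{-3·-3·1}·(+1)^-3·(-1)^-3 = +1.
v=2: v_2(a)=-8, v_2(b)=6; units ≡ 1, 1 (mod 8); ε·ε+αω+βω = 0·0+-8·0+6·0 ≡ 0  ⇒  (a,b)_2 = +1.
v=29: a=29^3·(≡9), b=29^7·(≡9) mod 29; (9|29)=+1, (9|29)=+1; (−1)^{3·7·14}·(+1)^7·(+1)^3 = +1.
v=41: a=41^2·(≡32), b=41^0·(≡12) mod 41; (32|41)=+1, (12|41)=-1; (−1)^{2·0·20}·(+1)^0·(-1)^2 = +1.
v=7: a=7^-1·(≡4), b=7^0·(≡6) mod 7; (4|7)=+1, (6|7)=-1; (−1)^{-1·0·3}·(+1)^0·(-1)^-1 = -1.
v=5: a=5^-2·(≡2), b=5^-2·(≡4) mod 5; (2|5)=-1, (4|5)=+1; (−1)^{-2·-2·2}·(-1)^-2·(+1)^-2 = +1.
v=37: a=37^2·(≡26), b=37^6·(≡33) mod 37; (26|37)=+1, (33|37)=+1; (−1)^{2·6·18}·(+1)^6·(+1)^2 = +1.
v=13: a=13^-4·(≡7), b=13^-12·(≡4) mod 13; (7|13)=-1, (4|13)=+1; (−1)^{-4·-12·6}·(-1)^-12·(+1)^-4 = +1.
v=∞: 10353 > 0 and -1479 < 0  ⇒  (a,b)_∞ = +1.
v=17: a=17^3·(≡5), b=17^3·(≡4) mod 17; (5|17)=-1, (4|17)=+1; (−1)^{3·3·8}·(-1)^3·(+1)^3 = -1.
v=11: a=11^2·(≡7), b=11^4·(≡10) mod 11; (7|11)=-1, (10|11)=-1; (−1)^{2·4·5}·(-1)^4·(-1)^2 = +1.
(10353, -1479 / ℚ) ramifies at {7, 17}: a division algebra.

[7, 17]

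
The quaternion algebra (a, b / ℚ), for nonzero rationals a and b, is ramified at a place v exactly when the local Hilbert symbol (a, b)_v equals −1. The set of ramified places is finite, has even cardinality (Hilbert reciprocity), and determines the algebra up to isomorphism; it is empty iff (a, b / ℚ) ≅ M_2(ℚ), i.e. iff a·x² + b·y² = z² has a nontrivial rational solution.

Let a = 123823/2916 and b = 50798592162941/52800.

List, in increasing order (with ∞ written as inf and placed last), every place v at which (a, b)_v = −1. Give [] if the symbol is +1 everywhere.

(a, b) ≡ (7, 74613) mod (ℚ^×)²; places V = {2, 3, 5, 7, 11, 17, 19, 23, ∞}.
(a,b)_11: α=0, u≡7; β=-1, v≡10 (mod 11); (7|11)=-1, (10|11)=-1; sign (−1)^0·-1^-1·-1^0 = -1.
(a,b)_7: α=3, u≡1; β=7, v≡5 (mod 7); (1|7)=+1, (5|7)=-1; sign (−1)^1·+1^7·-1^3 = +1.
(a,b)_17: α=0, u≡7; β=1, v≡6 (mod 17); (7|17)=-1, (6|17)=-1; sign (−1)^0·-1^1·-1^0 = -1.
(a,b)_5: α=0, u≡3; β=-2, v≡3 (mod 5); (3|5)=-1, (3|5)=-1; sign (−1)^0·-1^-2·-1^0 = +1.
(a,b)_3: α=-6, u≡1; β=-1, v≡1 (mod 3); (1|3)=+1, (1|3)=+1; sign (−1)^0·+1^-1·+1^-6 = +1.
(a,b)_23: α=0, u≡11; β=2, v≡13 (mod 23); (11|23)=-1, (13|23)=+1; sign (−1)^0·-1^2·+1^0 = +1.
(a,b)_∞: sgn(7)=+, sgn(74613)=+, so +1.
(a,b)_19: α=2, u≡17; β=3, v≡15 (mod 19); (17|19)=+1, (15|19)=-1; sign (−1)^0·+1^3·-1^2 = +1.
(a,b)_2: α=-2, β=-6; u≡7, v≡5 (mod 8); ε(u)ε(v)=1·0, αω(v)=-2·1, βω(u)=-6·0; sum ≡ 0  ⇒  +1.
Ram(7, 74613) = {11, 17}; no ℚ_11-point on the conic.

[11, 17]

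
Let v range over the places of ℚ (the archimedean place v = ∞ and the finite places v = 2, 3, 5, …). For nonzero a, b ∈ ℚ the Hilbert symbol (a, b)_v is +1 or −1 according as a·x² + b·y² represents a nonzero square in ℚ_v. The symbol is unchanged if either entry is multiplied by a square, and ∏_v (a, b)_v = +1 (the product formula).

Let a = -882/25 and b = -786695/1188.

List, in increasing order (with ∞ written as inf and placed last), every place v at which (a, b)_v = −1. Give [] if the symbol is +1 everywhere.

[5, inf]

Mod squares: a ≡ -2, b ≡ -3135. Check v ∈ {∞, 2, 3, 5, 7, 11, 13, 19}.
v=3: a=3^2·(≡1), b=3^-3·(≡2) mod 3; (1|3)=+1, (2|3)=-1; (−1)^{2·-3·1}·(+1)^-3·(-1)^2 = +1.
v=19: a=19^0·(≡5), b=19^1·(≡11) mod 19; (5|19)=+1, (11|19)=+1; (−1)^{0·1·9}·(+1)^1·(+1)^0 = +1.
v=11: a=11^0·(≡3), b=11^-1·(≡4) mod 11; (3|11)=+1, (4|11)=+1; (−1)^{0·-1·5}·(+1)^-1·(+1)^0 = +1.
v=2: v_2(a)=1, v_2(b)=-2; units ≡ 7, 1 (mod 8); ε·ε+αω+βω = 1·0+1·0+-2·0 ≡ 0  ⇒  (a,b)_2 = +1.
v=13: a=13^0·(≡11), b=13^2·(≡5) mod 13; (11|13)=-1, (5|13)=-1; (−1)^{0·2·6}·(-1)^2·(-1)^0 = +1.
v=5: a=5^-2·(≡3), b=5^1·(≡2) mod 5; (3|5)=-1, (2|5)=-1; (−1)^{-2·1·2}·(-1)^1·(-1)^-2 = -1.
v=7: a=7^2·(≡6), b=7^2·(≡2) mod 7; (6|7)=-1, (2|7)=+1; (−1)^{2·2·3}·(-1)^2·(+1)^2 = +1.
v=∞: -2 < 0 and -3135 < 0  ⇒  (a,b)_∞ = -1.
Ram(-2, -3135) = {5, ∞}; no ℚ_5-point on the conic.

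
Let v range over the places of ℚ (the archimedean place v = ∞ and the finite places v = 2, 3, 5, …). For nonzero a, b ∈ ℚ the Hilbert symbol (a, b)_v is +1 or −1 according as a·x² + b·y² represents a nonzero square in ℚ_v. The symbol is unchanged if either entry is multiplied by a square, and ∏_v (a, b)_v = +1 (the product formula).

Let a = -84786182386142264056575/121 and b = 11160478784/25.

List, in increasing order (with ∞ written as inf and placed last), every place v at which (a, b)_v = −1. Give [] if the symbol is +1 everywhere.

(a, b) ≡ (-147407, 1031849) mod (ℚ^×)²; places V = {2, 3, 5, 7, 11, 13, 17, 23, 29, ∞}.
(a,b)_29: α=3, u≡27; β=1, v≡14 (mod 29); (27|29)=-1, (14|29)=-1; sign (−1)^0·-1^1·-1^3 = +1.
(a,b)_∞: sgn(-147407)=−, sgn(1031849)=+, so +1.
(a,b)_11: α=-2, u≡4; β=0, v≡5 (mod 11); (4|11)=+1, (5|11)=+1; sign (−1)^0·+1^0·+1^-2 = +1.
(a,b)_17: α=3, u≡16; β=1, v≡12 (mod 17); (16|17)=+1, (12|17)=-1; sign (−1)^0·+1^1·-1^3 = -1.
(a,b)_2: α=0, β=6; u≡1, v≡1 (mod 8); ε(u)ε(v)=0·0, αω(v)=0·0, βω(u)=6·0; sum ≡ 0  ⇒  +1.
(a,b)_7: α=6, u≡3; β=1, v≡2 (mod 7); (3|7)=-1, (2|7)=+1; sign (−1)^0·-1^1·+1^6 = -1.
(a,b)_23: α=3, u≡3; β=1, v≡16 (mod 23); (3|23)=+1, (16|23)=+1; sign (−1)^1·+1^1·+1^3 = -1.
(a,b)_3: α=2, u≡1; β=0, v≡2 (mod 3); (1|3)=+1, (2|3)=-1; sign (−1)^0·+1^0·-1^2 = +1.
(a,b)_5: α=2, u≡2; β=-2, v≡4 (mod 5); (2|5)=-1, (4|5)=+1; sign (−1)^0·-1^-2·+1^2 = +1.
(a,b)_13: α=3, u≡1; β=3, v≡8 (mod 13); (1|13)=+1, (8|13)=-1; sign (−1)^0·+1^3·-1^3 = -1.
|Ram(-147407, 1031849)| = 4, even; anisotropic at {7, 13, 17, 23}.

[7, 13, 17, 23]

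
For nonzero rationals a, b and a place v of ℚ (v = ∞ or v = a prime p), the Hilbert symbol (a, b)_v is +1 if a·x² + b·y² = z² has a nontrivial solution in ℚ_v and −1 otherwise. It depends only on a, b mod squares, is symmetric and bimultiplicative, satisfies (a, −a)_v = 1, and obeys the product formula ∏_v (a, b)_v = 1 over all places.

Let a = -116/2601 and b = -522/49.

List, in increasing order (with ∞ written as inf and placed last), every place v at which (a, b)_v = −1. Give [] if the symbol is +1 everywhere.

[29, inf]

(a, b) ≡ (-29, -58) mod (ℚ^×)²; places V = {2, 3, 7, 17, 29, ∞}.
(a,b)_17: α=-2, u≡6; β=0, v≡6 (mod 17); (6|17)=-1, (6|17)=-1; sign (−1)^0·-1^0·-1^-2 = +1.
(a,b)_3: α=-2, u≡1; β=2, v≡2 (mod 3); (1|3)=+1, (2|3)=-1; sign (−1)^0·+1^2·-1^-2 = +1.
(a,b)_∞: sgn(-29)=−, sgn(-58)=−, so -1.
(a,b)_2: α=2, β=1; u≡3, v≡3 (mod 8); ε(u)ε(v)=1·1, αω(v)=2·1, βω(u)=1·1; sum ≡ 0  ⇒  +1.
(a,b)_7: α=0, u≡6; β=-2, v≡3 (mod 7); (6|7)=-1, (3|7)=-1; sign (−1)^0·-1^-2·-1^0 = +1.
(a,b)_29: α=1, u≡23; β=1, v≡2 (mod 29); (23|29)=+1, (2|29)=-1; sign (−1)^0·+1^1·-1^1 = -1.
|Ram(-29, -58)| = 2, even; anisotropic at {29, ∞}.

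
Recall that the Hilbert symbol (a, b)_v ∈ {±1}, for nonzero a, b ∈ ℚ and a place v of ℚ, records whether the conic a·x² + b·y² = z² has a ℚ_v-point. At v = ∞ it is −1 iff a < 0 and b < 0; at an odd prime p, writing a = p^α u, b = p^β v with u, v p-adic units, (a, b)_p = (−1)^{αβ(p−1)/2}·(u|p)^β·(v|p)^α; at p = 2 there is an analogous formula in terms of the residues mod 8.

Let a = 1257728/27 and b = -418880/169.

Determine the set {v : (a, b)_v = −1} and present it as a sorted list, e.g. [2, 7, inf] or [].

[2, 11]

Mod squares: a ≡ 51, b ≡ -6545. Check v ∈ {∞, 2, 3, 5, 7, 11, 13, 17}.
v=2: v_2(a)=8, v_2(b)=6; units ≡ 3, 7 (mod 8); ε·ε+αω+βω = 1·1+8·0+6·1 ≡ 1  ⇒  (a,b)_2 = -1.
v=7: a=7^0·(≡4), b=7^1·(≡3) mod 7; (4|7)=+1, (3|7)=-1; (−1)^{0·1·3}·(+1)^1·(-1)^0 = +1.
v=∞: 51 > 0 and -6545 < 0  ⇒  (a,b)_∞ = +1.
v=13: a=13^0·(≡4), b=13^-2·(≡6) mod 13; (4|13)=+1, (6|13)=-1; (−1)^{0·-2·6}·(+1)^-2·(-1)^0 = +1.
v=11: a=11^0·(≡2), b=11^1·(≡6) mod 11; (2|11)=-1, (6|11)=-1; (−1)^{0·1·5}·(-1)^1·(-1)^0 = -1.
v=5: a=5^0·(≡4), b=5^1·(≡1) mod 5; (4|5)=+1, (1|5)=+1; (−1)^{0·1·2}·(+1)^1·(+1)^0 = +1.
v=3: a=3^-3·(≡2), b=3^0·(≡1) mod 3; (2|3)=-1, (1|3)=+1; (−1)^{-3·0·1}·(-1)^0·(+1)^-3 = +1.
v=17: a=17^3·(≡12), b=17^1·(≡7) mod 17; (12|17)=-1, (7|17)=-1; (−1)^{3·1·8}·(-1)^1·(-1)^3 = +1.
(51, -6545 / ℚ) ramifies at {2, 11}: a division algebra.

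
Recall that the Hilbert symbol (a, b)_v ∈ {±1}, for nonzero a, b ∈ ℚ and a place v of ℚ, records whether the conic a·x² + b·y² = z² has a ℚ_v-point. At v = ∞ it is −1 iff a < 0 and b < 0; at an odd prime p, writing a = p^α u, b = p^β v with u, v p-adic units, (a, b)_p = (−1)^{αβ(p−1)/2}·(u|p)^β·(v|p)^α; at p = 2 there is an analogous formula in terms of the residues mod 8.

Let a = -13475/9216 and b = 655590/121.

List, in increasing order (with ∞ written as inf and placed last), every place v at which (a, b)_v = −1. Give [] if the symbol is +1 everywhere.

[2, 13]

(a, b) ≡ (-11, 390) mod (ℚ^×)²; places V = {2, 3, 5, 7, 11, 13, 41, ∞}.
(a,b)_3: α=-2, u≡1; β=1, v≡1 (mod 3); (1|3)=+1, (1|3)=+1; sign (−1)^0·+1^1·+1^-2 = +1.
(a,b)_∞: sgn(-11)=−, sgn(390)=+, so +1.
(a,b)_41: α=0, u≡3; β=2, v≡10 (mod 41); (3|41)=-1, (10|41)=+1; sign (−1)^0·-1^2·+1^0 = +1.
(a,b)_2: α=-10, β=1; u≡5, v≡3 (mod 8); ε(u)ε(v)=0·1, αω(v)=-10·1, βω(u)=1·1; sum ≡ 1  ⇒  -1.
(a,b)_13: α=0, u≡7; β=1, v≡4 (mod 13); (7|13)=-1, (4|13)=+1; sign (−1)^0·-1^1·+1^0 = -1.
(a,b)_11: α=1, u≡2; β=-2, v≡1 (mod 11); (2|11)=-1, (1|11)=+1; sign (−1)^0·-1^-2·+1^1 = +1.
(a,b)_5: α=2, u≡1; β=1, v≡3 (mod 5); (1|5)=+1, (3|5)=-1; sign (−1)^0·+1^1·-1^2 = +1.
(a,b)_7: α=2, u≡3; β=0, v≡6 (mod 7); (3|7)=-1, (6|7)=-1; sign (−1)^0·-1^0·-1^2 = +1.
(-11, 390 / ℚ) ramifies at {2, 13}: a division algebra.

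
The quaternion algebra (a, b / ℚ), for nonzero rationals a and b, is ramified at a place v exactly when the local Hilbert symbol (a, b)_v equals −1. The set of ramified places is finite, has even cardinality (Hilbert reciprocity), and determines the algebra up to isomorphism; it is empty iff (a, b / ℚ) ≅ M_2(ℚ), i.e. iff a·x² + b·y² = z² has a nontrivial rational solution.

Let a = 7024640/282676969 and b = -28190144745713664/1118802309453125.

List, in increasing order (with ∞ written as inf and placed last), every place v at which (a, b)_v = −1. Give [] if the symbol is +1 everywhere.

[3, 5]

Mod squares: a ≡ 35, b ≡ -255. Check v ∈ {∞, 2, 3, 5, 7, 11, 17, 23, 43}.
v=43: a=43^-2·(≡10), b=43^-2·(≡8) mod 43; (10|43)=+1, (8|43)=-1; (−1)^{-2·-2·21}·(+1)^-2·(-1)^-2 = +1.
v=11: a=11^0·(≡6), b=11^-4·(≡4) mod 11; (6|11)=-1, (4|11)=+1; (−1)^{0·-4·5}·(-1)^-4·(+1)^0 = +1.
v=∞: 35 > 0 and -255 < 0  ⇒  (a,b)_∞ = +1.
v=17: a=17^-2·(≡4), b=17^3·(≡4) mod 17; (4|17)=+1, (4|17)=+1; (−1)^{-2·3·8}·(+1)^3·(+1)^-2 = +1.
v=3: a=3^0·(≡2), b=3^5·(≡2) mod 3; (2|3)=-1, (2|3)=-1; (−1)^{0·5·1}·(-1)^5·(-1)^0 = -1.
v=2: v_2(a)=12, v_2(b)=12; units ≡ 3, 1 (mod 8); ε·ε+αω+βω = 1·0+12·0+12·1 ≡ 0  ⇒  (a,b)_2 = +1.
v=7: a=7^3·(≡5), b=7^8·(≡4) mod 7; (5|7)=-1, (4|7)=+1; (−1)^{3·8·3}·(-1)^8·(+1)^3 = +1.
v=23: a=23^-2·(≡13), b=23^-2·(≡19) mod 23; (13|23)=+1, (19|23)=-1; (−1)^{-2·-2·11}·(+1)^-2·(-1)^-2 = +1.
v=5: a=5^1·(≡2), b=5^-7·(≡1) mod 5; (2|5)=-1, (1|5)=+1; (−1)^{1·-7·2}·(-1)^-7·(+1)^1 = -1.
|Ram(35, -255)| = 2, even; anisotropic at {3, 5}.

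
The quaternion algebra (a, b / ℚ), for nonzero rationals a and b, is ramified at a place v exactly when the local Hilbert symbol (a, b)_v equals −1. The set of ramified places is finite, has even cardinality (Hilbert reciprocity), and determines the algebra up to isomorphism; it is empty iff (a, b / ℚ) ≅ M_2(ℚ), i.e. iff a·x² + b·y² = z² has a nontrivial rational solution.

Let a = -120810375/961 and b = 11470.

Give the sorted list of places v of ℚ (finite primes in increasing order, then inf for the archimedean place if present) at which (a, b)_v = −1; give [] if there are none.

[5, 29]

Mod squares: a ≡ -1015, b ≡ 11470. Check v ∈ {∞, 2, 3, 5, 7, 23, 29, 31, 37}.
v=31: a=31^-2·(≡4), b=31^1·(≡29) mod 31; (4|31)=+1, (29|31)=-1; (−1)^{-2·1·15}·(+1)^1·(-1)^-2 = +1.
v=2: v_2(a)=0, v_2(b)=1; units ≡ 1, 7 (mod 8); ε·ε+αω+βω = 0·1+0·0+1·0 ≡ 0  ⇒  (a,b)_2 = +1.
v=5: a=5^3·(≡2), b=5^1·(≡4) mod 5; (2|5)=-1, (4|5)=+1; (−1)^{3·1·2}·(-1)^1·(+1)^3 = -1.
v=23: a=23^2·(≡20), b=23^0·(≡16) mod 23; (20|23)=-1, (16|23)=+1; (−1)^{2·0·11}·(-1)^0·(+1)^2 = +1.
v=3: a=3^2·(≡2), b=3^0·(≡1) mod 3; (2|3)=-1, (1|3)=+1; (−1)^{2·0·1}·(-1)^0·(+1)^2 = +1.
v=7: a=7^1·(≡4), b=7^0·(≡4) mod 7; (4|7)=+1, (4|7)=+1; (−1)^{1·0·3}·(+1)^0·(+1)^1 = +1.
v=37: a=37^0·(≡10), b=37^1·(≡14) mod 37; (10|37)=+1, (14|37)=-1; (−1)^{0·1·18}·(+1)^1·(-1)^0 = +1.
v=29: a=29^1·(≡1), b=29^0·(≡15) mod 29; (1|29)=+1, (15|29)=-1; (−1)^{1·0·14}·(+1)^0·(-1)^1 = -1.
v=∞: -1015 < 0 and 11470 > 0  ⇒  (a,b)_∞ = +1.
|Ram(-1015, 11470)| = 2, even; anisotropic at {5, 29}.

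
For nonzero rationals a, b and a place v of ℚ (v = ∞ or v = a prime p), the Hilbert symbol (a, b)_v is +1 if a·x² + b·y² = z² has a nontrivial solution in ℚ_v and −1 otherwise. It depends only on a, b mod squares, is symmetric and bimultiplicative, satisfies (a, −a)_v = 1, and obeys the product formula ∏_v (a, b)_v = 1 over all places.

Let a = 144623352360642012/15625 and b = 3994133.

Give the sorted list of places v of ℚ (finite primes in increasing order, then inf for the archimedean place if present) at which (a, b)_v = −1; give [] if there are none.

[11, 31]

(a, b) ≡ (10102807, 3994133) mod (ℚ^×)²; places V = {2, 3, 5, 11, 13, 17, 23, 31, 43, 53, ∞}.
(a,b)_3: α=4, u≡1; β=0, v≡2 (mod 3); (1|3)=+1, (2|3)=-1; sign (−1)^0·+1^0·-1^4 = +1.
(a,b)_31: α=1, u≡2; β=1, v≡7 (mod 31); (2|31)=+1, (7|31)=+1; sign (−1)^1·+1^1·+1^1 = -1.
(a,b)_17: α=4, u≡13; β=1, v≡9 (mod 17); (13|17)=+1, (9|17)=+1; sign (−1)^0·+1^1·+1^4 = +1.
(a,b)_13: α=1, u≡10; β=1, v≡12 (mod 13); (10|13)=+1, (12|13)=+1; sign (−1)^0·+1^1·+1^1 = +1.
(a,b)_5: α=-6, u≡2; β=0, v≡3 (mod 5); (2|5)=-1, (3|5)=-1; sign (−1)^0·-1^0·-1^-6 = +1.
(a,b)_43: α=1, u≡11; β=0, v≡35 (mod 43); (11|43)=+1, (35|43)=+1; sign (−1)^0·+1^0·+1^1 = +1.
(a,b)_2: α=2, β=0; u≡7, v≡5 (mod 8); ε(u)ε(v)=1·0, αω(v)=2·1, βω(u)=0·0; sum ≡ 0  ⇒  +1.
(a,b)_11: α=1, u≡5; β=1, v≡4 (mod 11); (5|11)=+1, (4|11)=+1; sign (−1)^1·+1^1·+1^1 = -1.
(a,b)_53: α=1, u≡50; β=1, v≡48 (mod 53); (50|53)=-1, (48|53)=-1; sign (−1)^0·-1^1·-1^1 = +1.
(a,b)_∞: sgn(10102807)=+, sgn(3994133)=+, so +1.
(a,b)_23: α=2, u≡22; β=0, v≡22 (mod 23); (22|23)=-1, (22|23)=-1; sign (−1)^0·-1^0·-1^2 = +1.
Ram(10102807, 3994133) = {11, 31}; no ℚ_11-point on the conic.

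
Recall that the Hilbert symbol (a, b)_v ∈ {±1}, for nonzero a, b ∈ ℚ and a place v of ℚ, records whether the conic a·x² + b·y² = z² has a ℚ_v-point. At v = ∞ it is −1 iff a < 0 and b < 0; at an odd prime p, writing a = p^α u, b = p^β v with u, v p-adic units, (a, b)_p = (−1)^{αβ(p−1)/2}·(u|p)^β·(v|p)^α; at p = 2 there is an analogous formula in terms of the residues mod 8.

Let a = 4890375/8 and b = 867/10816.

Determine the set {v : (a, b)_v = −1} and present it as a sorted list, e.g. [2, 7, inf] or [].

[5, 7]

Mod squares: a ≡ 4830, b ≡ 3. Check v ∈ {∞, 2, 3, 5, 7, 13, 17, 23}.
v=23: a=23^1·(≡16), b=23^0·(≡18) mod 23; (16|23)=+1, (18|23)=+1; (−1)^{1·0·11}·(+1)^0·(+1)^1 = +1.
v=∞: 4830 > 0 and 3 > 0  ⇒  (a,b)_∞ = +1.
v=7: a=7^1·(≡4), b=7^0·(≡6) mod 7; (4|7)=+1, (6|7)=-1; (−1)^{1·0·3}·(+1)^0·(-1)^1 = -1.
v=2: v_2(a)=-3, v_2(b)=-6; units ≡ 7, 3 (mod 8); ε·ε+αω+βω = 1·1+-3·1+-6·0 ≡ 0  ⇒  (a,b)_2 = +1.
v=5: a=5^3·(≡1), b=5^0·(≡2) mod 5; (1|5)=+1, (2|5)=-1; (−1)^{3·0·2}·(+1)^0·(-1)^3 = -1.
v=3: a=3^5·(≡2), b=3^1·(≡1) mod 3; (2|3)=-1, (1|3)=+1; (−1)^{5·1·1}·(-1)^1·(+1)^5 = +1.
v=13: a=13^0·(≡6), b=13^-2·(≡4) mod 13; (6|13)=-1, (4|13)=+1; (−1)^{0·-2·6}·(-1)^-2·(+1)^0 = +1.
v=17: a=17^0·(≡13), b=17^2·(≡5) mod 17; (13|17)=+1, (5|17)=-1; (−1)^{0·2·8}·(+1)^2·(-1)^0 = +1.
|Ram(4830, 3)| = 2, even; anisotropic at {5, 7}.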